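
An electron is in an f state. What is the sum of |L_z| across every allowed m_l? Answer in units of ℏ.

Σ|L_z| = 12 ℏ

The letter f corresponds to l = 3.
m_l runs from −3 to 3, i.e. {-3, -2, -1, 0, 1, 2, 3}.
Σ|m_l| = 2·3(3+1)/2 = 12.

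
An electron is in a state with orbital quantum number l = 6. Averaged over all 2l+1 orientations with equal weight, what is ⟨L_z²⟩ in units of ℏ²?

The allowed m_l values are -6, -5, -4, -3, -2, -1, 0, 1, 2, 3, 4, 5, 6.
⟨L_z²⟩ = ℏ²·l(l+1)/3 = 14ℏ².

⟨L_z²⟩ = 14 ℏ²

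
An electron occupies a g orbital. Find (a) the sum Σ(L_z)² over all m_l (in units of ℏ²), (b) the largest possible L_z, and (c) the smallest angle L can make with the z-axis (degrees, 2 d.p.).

Σ(L_z)² = 60 ℏ²; L_z,max = 4ℏ; θ_min ≈ 26.57°

For a g orbital, l = 4.
Σ m_l² = 60, so Σ(L_z)² = 60 ℏ².
L_z,max = lℏ = 4ℏ.
cos θ_min = 4/√20, so θ_min ≈ 26.57°.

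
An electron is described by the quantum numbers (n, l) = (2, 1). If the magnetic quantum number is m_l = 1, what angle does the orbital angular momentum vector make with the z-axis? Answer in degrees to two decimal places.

θ ≈ 45.00°

|L| = √(l(l+1)) ℏ = √2 ℏ.
L_z = m_l ℏ = 1ℏ.
cos θ = L_z/|L| = 1/√2, so θ ≈ 45.00°.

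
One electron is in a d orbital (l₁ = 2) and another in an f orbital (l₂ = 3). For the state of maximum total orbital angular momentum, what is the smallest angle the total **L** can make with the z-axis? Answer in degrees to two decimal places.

θ_min ≈ 24.09°

The total orbital quantum number L ranges from |l₁ − l₂| to l₁ + l₂ in integer steps.
Allowed values: L = 1, 2, 3, 4, 5.
The maximum is L = 5, with |L_tot| = ℏ√(5·6) = √30 ℏ.
The minimum angle with z is arccos(5/√30) ≈ 24.09°.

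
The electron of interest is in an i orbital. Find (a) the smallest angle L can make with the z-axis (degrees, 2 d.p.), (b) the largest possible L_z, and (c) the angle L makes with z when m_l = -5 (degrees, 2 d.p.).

θ_min ≈ 22.21°; L_z,max = 6ℏ; θ(m_l=-5) ≈ 140.49°

For an i orbital, l = 6.
cos θ_min = 6/√42, so θ_min ≈ 22.21°.
L_z,max = lℏ = 6ℏ.
For m_l = -5: cos θ = -5/√42, θ ≈ 140.49°.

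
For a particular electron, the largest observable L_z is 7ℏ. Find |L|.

|L| = 2√14 ℏ ≈ 7.483ℏ

Since max m_l = l, l = 7.
|L| = ℏ√(l(l+1)) = 2√14 ℏ.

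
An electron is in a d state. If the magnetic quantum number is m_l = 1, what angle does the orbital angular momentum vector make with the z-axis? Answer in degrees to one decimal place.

A d state has l = 2.
|L| = √(l(l+1)) ℏ = √6 ℏ.
L_z = m_l ℏ = 1ℏ.
cos θ = L_z/|L| = 1/√6, so θ ≈ 65.9°.

θ ≈ 65.9°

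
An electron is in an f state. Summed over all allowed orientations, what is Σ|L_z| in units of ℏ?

An f state has l = 3.
m_l runs from −3 to 3, i.e. {-3, -2, -1, 0, 1, 2, 3}.
Σ|m_l| = 2(1+2+…+3) = 12.

Σ|L_z| = 12 ℏ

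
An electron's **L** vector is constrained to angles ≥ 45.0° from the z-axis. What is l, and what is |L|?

cos²θ_min = l/(l+1) = 0.5000.
Solving: l = 1.
Then |L| = ℏ√(1·2) = √2 ℏ.

l = 1, |L| = √2 ℏ ≈ 1.414ℏ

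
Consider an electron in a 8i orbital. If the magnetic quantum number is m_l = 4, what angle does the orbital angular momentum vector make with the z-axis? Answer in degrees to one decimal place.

For 8i, l = 6.
|L| = ℏ√(l(l+1)) = √42 ℏ.
L_z = m_l ℏ = 4ℏ.
cos θ = L_z/|L| = 4/√42, so θ ≈ 51.9°.

θ ≈ 51.9°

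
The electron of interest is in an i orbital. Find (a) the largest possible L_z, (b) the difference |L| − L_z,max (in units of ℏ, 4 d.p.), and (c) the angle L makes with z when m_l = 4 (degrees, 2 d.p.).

L_z,max = 6ℏ; |L|−L_z,max ≈ 0.4807ℏ; θ(m_l=4) ≈ 51.89°

I corresponds to l = 6.
L_z,max = lℏ = 6ℏ.
|L| − L_z,max = (√42 − 6)ℏ ≈ 0.4807ℏ.
For m_l = 4: cos θ = 4/√42, θ ≈ 51.89°.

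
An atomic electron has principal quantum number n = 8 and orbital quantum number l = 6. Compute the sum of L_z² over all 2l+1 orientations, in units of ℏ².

m_l runs from −6 to 6, i.e. {-6, -5, -4, -3, -2, -1, 0, 1, 2, 3, 4, 5, 6}.
Σ m_l² = 2·(1 + 4 + 9 + 16 + 25 + 36) = 182.

Σ(L_z)² = 182 ℏ²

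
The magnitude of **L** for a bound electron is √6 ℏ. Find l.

l = 2

(|L|/ℏ)² = l(l+1) = 6.
Solving: l = 2.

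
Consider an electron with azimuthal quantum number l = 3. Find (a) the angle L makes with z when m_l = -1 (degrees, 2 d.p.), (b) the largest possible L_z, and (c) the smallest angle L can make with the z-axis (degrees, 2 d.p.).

θ(m_l=-1) ≈ 106.78°; L_z,max = 3ℏ; θ_min ≈ 30.00°

For m_l = -1: cos θ = -1/√12, θ ≈ 106.78°.
L_z,max = lℏ = 3ℏ.
cos θ_min = 3/√12, so θ_min ≈ 30.00°.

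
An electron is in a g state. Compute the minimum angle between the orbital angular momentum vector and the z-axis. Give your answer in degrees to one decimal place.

θ_min ≈ 26.6°

A g state has l = 4.
|L| = ℏ√(l(l+1)) = 2√5 ℏ.
The smallest angle corresponds to the largest L_z, i.e. m_l = l = 4, giving L_z = 4ℏ.
cos θ_min = 4/√20, so θ_min ≈ 26.6°.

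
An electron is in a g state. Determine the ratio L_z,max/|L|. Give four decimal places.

For a g orbital, l = 4.
|L| = 2√5 ℏ ≈ 4.4721ℏ, while L_z,max = lℏ = 4ℏ.
L_z,max/|L| = 4/√20 = 0.8944.

L_z,max/|L| = 0.8944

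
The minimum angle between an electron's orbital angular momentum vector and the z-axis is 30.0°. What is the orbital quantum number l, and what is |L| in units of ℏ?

cos²θ_min = l/(l+1) = 0.7500.
l = cos²θ/sin²θ ≈ 3.
Then |L| = ℏ√(3·4) = 2√3 ℏ.

l = 3, |L| = 2√3 ℏ ≈ 3.464ℏ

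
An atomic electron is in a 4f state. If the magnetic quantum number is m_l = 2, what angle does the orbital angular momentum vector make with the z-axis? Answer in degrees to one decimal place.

4f means n = 4, l = 3.
|L|² = l(l+1)ℏ² = 12ℏ², so |L| = 2√3 ℏ.
L_z = m_l ℏ = 2ℏ.
cos θ = L_z/|L| = 2/√12, so θ ≈ 54.7°.

θ ≈ 54.7°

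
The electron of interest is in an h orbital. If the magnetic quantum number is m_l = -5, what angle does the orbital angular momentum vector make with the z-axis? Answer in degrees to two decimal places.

θ ≈ 155.91°

The letter h corresponds to l = 5.
|L| = √(l(l+1)) ℏ = √30 ℏ.
L_z = m_l ℏ = −5ℏ.
cos θ = L_z/|L| = -5/√30, so θ ≈ 155.91°.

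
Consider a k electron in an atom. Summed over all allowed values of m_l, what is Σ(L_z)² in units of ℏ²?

The letter k corresponds to l = 7.
m_l runs from −7 to 7, i.e. {-7, -6, -5, -4, -3, -2, -1, 0, 1, 2, 3, 4, 5, 6, 7}.
Summing m² from −7 to 7: Σ m_l² = 280.

Σ(L_z)² = 280 ℏ²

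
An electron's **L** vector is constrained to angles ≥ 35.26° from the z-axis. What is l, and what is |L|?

cos θ_min = l/√(l(l+1)) = √(l/(l+1)), so l/(l+1) = cos²(35.26°) = 0.6667.
Thus l = 0.6667/(1 − 0.6667) ≈ 2.
Then |L| = ℏ√(2·3) = √6 ℏ.

l = 2, |L| = √6 ℏ ≈ 2.449ℏ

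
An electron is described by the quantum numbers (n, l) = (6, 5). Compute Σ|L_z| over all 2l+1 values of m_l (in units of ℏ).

m_l runs from −5 to 5, i.e. {-5, -4, -3, -2, -1, 0, 1, 2, 3, 4, 5}.
Σ|m_l| = l(l+1) = 30.

Σ|L_z| = 30 ℏ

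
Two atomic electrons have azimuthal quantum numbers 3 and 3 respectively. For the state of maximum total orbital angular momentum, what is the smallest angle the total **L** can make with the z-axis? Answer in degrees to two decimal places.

θ_min ≈ 22.21°

By the triangle rule, |l₁ − l₂| ≤ L ≤ l₁ + l₂.
So L can be 0, 1, 2, 3, 4, 5, 6.
The maximum is L = 6, with |L_tot| = ℏ√(6·7) = √42 ℏ.
The minimum angle with z is arccos(6/√42) ≈ 22.21°.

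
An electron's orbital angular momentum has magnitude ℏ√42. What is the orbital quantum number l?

Since |L|² = l(l+1)ℏ², l(l+1) = 42.
The positive root is l = 6.

l = 6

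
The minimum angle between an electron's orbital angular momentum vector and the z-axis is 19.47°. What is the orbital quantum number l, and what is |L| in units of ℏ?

At minimum angle, m_l = l, so cos θ = l/√(l(l+1)); cos²θ = l/(l+1) = 0.8889.
Solving: l = 8.
Then |L| = ℏ√(8·9) = 6√2 ℏ.

l = 8, |L| = 6√2 ℏ ≈ 8.485ℏ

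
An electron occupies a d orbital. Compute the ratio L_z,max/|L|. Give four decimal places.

A d state has l = 2.
|L| = √6 ℏ ≈ 2.4495ℏ, while L_z,max = lℏ = 2ℏ.
L_z,max/|L| = 2/√6 = 0.8165.

L_z,max/|L| = 0.8165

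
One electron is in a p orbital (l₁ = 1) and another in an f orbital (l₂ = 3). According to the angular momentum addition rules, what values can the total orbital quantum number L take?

By the triangle rule, |l₁ − l₂| ≤ L ≤ l₁ + l₂.
Allowed values: L = 2, 3, 4.

L = 2, 3, 4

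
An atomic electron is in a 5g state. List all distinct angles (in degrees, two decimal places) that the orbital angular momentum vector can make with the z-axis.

For 5g, l = 4.
|L| = ℏ√(l(l+1)) = 2√5 ℏ.
cos θ = m_l/√20 for each m_l ∈ {-4, -3, -2, -1, 0, 1, 2, 3, 4}.

θ ∈ {26.57°, 47.87°, 63.43°, 77.08°, 90.00°, 102.92°, 116.57°, 132.13°, 153.43°}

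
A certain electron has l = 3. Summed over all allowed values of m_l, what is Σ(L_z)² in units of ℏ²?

m_l ∈ {-3, -2, -1, 0, 1, 2, 3}.
Σ m_l² = l(l+1)(2l+1)/3 = 3·4·7/3 = 28.

Σ(L_z)² = 28 ℏ²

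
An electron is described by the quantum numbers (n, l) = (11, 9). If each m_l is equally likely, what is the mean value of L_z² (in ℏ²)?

⟨L_z²⟩ = 30 ℏ²

The allowed m_l values are -9, -8, -7, -6, -5, -4, -3, -2, -1, 0, 1, 2, 3, 4, 5, 6, 7, 8, 9.
⟨L_z²⟩ = ℏ²·l(l+1)/3 = 30ℏ².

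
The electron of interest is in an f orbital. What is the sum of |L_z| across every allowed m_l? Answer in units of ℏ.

Σ|L_z| = 12 ℏ

For an f orbital, l = 3.
The allowed m_l values are -3, -2, -1, 0, 1, 2, 3.
Σ|m_l| = 2·3(3+1)/2 = 12.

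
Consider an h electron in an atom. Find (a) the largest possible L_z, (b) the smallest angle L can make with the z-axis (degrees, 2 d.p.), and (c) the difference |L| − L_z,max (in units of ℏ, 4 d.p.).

L_z,max = 5ℏ; θ_min ≈ 24.09°; |L|−L_z,max ≈ 0.4772ℏ

H corresponds to l = 5.
L_z,max = lℏ = 5ℏ.
cos θ_min = 5/√30, so θ_min ≈ 24.09°.
|L| − L_z,max = (√30 − 5)ℏ ≈ 0.4772ℏ.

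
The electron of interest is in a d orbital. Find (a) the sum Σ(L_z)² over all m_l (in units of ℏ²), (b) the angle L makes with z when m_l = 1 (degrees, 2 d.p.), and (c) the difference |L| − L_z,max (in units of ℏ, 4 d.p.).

Σ(L_z)² = 10 ℏ²; θ(m_l=1) ≈ 65.91°; |L|−L_z,max ≈ 0.4495ℏ

D corresponds to l = 2.
Σ m_l² = 10, so Σ(L_z)² = 10 ℏ².
For m_l = 1: cos θ = 1/√6, θ ≈ 65.91°.
|L| − L_z,max = (√6 − 2)ℏ ≈ 0.4495ℏ.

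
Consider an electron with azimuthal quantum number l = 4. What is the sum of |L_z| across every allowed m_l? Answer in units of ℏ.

m_l runs from −4 to 4, i.e. {-4, -3, -2, -1, 0, 1, 2, 3, 4}.
Σ|m_l| = 2·4(4+1)/2 = 20.

Σ|L_z| = 20 ℏ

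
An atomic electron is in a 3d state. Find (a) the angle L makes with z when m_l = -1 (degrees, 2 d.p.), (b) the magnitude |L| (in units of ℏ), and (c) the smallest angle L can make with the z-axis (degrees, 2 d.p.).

θ(m_l=-1) ≈ 114.09°; |L| = √6 ℏ ≈ 2.449ℏ; θ_min ≈ 35.26°

3d means n = 3, l = 2.
For m_l = -1: cos θ = -1/√6, θ ≈ 114.09°.
|L| = ℏ√(2·3) = √6 ℏ ≈ 2.449ℏ.
cos θ_min = 2/√6, so θ_min ≈ 35.26°.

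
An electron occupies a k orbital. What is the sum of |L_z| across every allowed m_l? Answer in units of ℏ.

Σ|L_z| = 56 ℏ

The letter k corresponds to l = 7.
m_l runs from −7 to 7, i.e. {-7, -6, -5, -4, -3, -2, -1, 0, 1, 2, 3, 4, 5, 6, 7}.
Σ|m_l| = l(l+1) = 56.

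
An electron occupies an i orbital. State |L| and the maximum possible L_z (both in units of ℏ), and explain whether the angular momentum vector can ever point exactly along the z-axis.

No: L_z,max = 6ℏ < |L| = √42 ℏ ≈ 6.481ℏ

I corresponds to l = 6.
|L| = √42 ℏ ≈ 6.4807ℏ, while L_z,max = lℏ = 6ℏ.
Since |L| > L_z,max, the vector can never point exactly along z; the closest it comes is θ_min = arccos(6/√42) ≈ 22.2°.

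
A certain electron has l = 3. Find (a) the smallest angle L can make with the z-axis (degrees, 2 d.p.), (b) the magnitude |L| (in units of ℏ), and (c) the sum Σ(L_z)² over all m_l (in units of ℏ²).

θ_min ≈ 30.00°; |L| = 2√3 ℏ ≈ 3.464ℏ; Σ(L_z)² = 28 ℏ²

cos θ_min = 3/√12, so θ_min ≈ 30.00°.
|L| = ℏ√(3·4) = 2√3 ℏ ≈ 3.464ℏ.
Σ m_l² = 28, so Σ(L_z)² = 28 ℏ².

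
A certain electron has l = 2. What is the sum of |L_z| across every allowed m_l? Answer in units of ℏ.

Σ|L_z| = 6 ℏ

m_l ∈ {-2, -1, 0, 1, 2}.
Σ|m_l| = l(l+1) = 6.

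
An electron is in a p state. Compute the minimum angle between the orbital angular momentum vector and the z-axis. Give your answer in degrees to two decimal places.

θ_min ≈ 45.00°

A p state has l = 1.
|L| = √(l(l+1)) ℏ = √2 ℏ.
The smallest angle corresponds to the largest L_z, i.e. m_l = l = 1, giving L_z = 1ℏ.
cos θ_min = 1/√2, so θ_min ≈ 45.00°.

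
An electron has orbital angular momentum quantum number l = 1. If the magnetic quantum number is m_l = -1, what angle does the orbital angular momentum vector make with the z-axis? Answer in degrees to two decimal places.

θ ≈ 135.00°

|L| = √(l(l+1)) ℏ = √2 ℏ.
L_z = m_l ℏ = −1ℏ.
cos θ = L_z/|L| = -1/√2, so θ ≈ 135.00°.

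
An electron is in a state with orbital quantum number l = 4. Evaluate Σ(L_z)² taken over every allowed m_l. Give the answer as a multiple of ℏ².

m_l runs from −4 to 4, i.e. {-4, -3, -2, -1, 0, 1, 2, 3, 4}.
Σ m_l² = l(l+1)(2l+1)/3 = 4·5·9/3 = 60.

Σ(L_z)² = 60 ℏ²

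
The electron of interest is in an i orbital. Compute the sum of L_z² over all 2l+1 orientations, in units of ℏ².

The letter i corresponds to l = 6.
m_l runs from −6 to 6, i.e. {-6, -5, -4, -3, -2, -1, 0, 1, 2, 3, 4, 5, 6}.
Summing m² from −6 to 6: Σ m_l² = 182.

Σ(L_z)² = 182 ℏ²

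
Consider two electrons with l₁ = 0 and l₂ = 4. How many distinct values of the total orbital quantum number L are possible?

Angular momentum addition gives L = |l₁ − l₂|, …, l₁ + l₂.
Allowed values: L = 4.
That is 1 value.

1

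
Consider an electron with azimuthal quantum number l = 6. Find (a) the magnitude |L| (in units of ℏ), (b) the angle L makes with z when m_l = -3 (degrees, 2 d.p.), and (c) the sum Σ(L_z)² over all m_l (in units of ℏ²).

|L| = √42 ℏ ≈ 6.481ℏ; θ(m_l=-3) ≈ 117.58°; Σ(L_z)² = 182 ℏ²

|L| = ℏ√(6·7) = √42 ℏ ≈ 6.481ℏ.
For m_l = -3: cos θ = -3/√42, θ ≈ 117.58°.
Σ m_l² = 182, so Σ(L_z)² = 182 ℏ².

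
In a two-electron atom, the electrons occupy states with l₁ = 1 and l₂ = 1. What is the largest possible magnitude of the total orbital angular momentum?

|L_tot|_max = √6 ℏ ≈ 2.449ℏ

Angular momentum addition gives L = |l₁ − l₂|, …, l₁ + l₂.
So L can be 0, 1, 2.
The largest magnitude corresponds to L = 2: |L_tot| = ℏ√(2·3) = √6 ℏ.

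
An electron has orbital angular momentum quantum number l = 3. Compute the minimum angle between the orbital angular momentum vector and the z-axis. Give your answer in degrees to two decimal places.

|L| = ℏ√(l(l+1)) = 2√3 ℏ.
The smallest angle corresponds to the largest L_z, i.e. m_l = l = 3, giving L_z = 3ℏ.
cos θ_min = 3/√12, so θ_min ≈ 30.00°.

θ_min ≈ 30.00°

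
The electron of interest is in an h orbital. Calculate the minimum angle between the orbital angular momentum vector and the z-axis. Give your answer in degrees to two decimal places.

The letter h corresponds to l = 5.
|L|² = l(l+1)ℏ² = 30ℏ², so |L| = √30 ℏ.
The smallest angle corresponds to the largest L_z, i.e. m_l = l = 5, giving L_z = 5ℏ.
cos θ_min = 5/√30, so θ_min ≈ 24.09°.

θ_min ≈ 24.09°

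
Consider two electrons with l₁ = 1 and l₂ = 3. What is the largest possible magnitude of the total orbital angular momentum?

By the triangle rule, |l₁ − l₂| ≤ L ≤ l₁ + l₂.
L ∈ {2, 3, 4}.
The largest magnitude corresponds to L = 4: |L_tot| = ℏ√(4·5) = 2√5 ℏ.

|L_tot|_max = 2√5 ℏ ≈ 4.472ℏ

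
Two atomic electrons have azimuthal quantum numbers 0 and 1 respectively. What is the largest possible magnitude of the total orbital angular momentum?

The total orbital quantum number L ranges from |l₁ − l₂| to l₁ + l₂ in integer steps.
Allowed values: L = 1.
The largest magnitude corresponds to L = 1: |L_tot| = ℏ√(1·2) = √2 ℏ.

|L_tot|_max = √2 ℏ ≈ 1.414ℏ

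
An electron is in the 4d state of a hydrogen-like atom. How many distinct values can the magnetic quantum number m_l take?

For 4d, l = 2.
The number of m_l values is 2l + 1 = 2·2 + 1 = 5.

5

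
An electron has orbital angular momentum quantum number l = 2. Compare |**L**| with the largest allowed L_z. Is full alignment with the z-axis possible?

|L| = √6 ℏ ≈ 2.4495ℏ, while L_z,max = lℏ = 2ℏ.
Since |L| > L_z,max, the vector can never point exactly along z; the closest it comes is θ_min = arccos(2/√6) ≈ 35.3°.

No: L_z,max = 2ℏ < |L| = √6 ℏ ≈ 2.449ℏ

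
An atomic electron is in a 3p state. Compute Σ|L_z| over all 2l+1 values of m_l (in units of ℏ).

3p means n = 3, l = 1.
m_l ∈ {-1, 0, 1}.
Σ|m_l| = l(l+1) = 2.

Σ|L_z| = 2 ℏ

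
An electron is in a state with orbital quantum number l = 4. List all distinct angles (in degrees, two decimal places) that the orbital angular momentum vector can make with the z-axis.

|L|² = l(l+1)ℏ² = 20ℏ², so |L| = 2√5 ℏ.
cos θ = m_l/√20 for each m_l ∈ {-4, -3, -2, -1, 0, 1, 2, 3, 4}.

θ ∈ {26.57°, 47.87°, 63.43°, 77.08°, 90.00°, 102.92°, 116.57°, 132.13°, 153.43°}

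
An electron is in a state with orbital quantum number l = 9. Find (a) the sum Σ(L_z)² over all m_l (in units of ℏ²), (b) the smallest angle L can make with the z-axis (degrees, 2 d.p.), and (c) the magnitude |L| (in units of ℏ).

Σ(L_z)² = 570 ℏ²; θ_min ≈ 18.43°; |L| = 3√10 ℏ ≈ 9.487ℏ

Σ m_l² = 570, so Σ(L_z)² = 570 ℏ².
cos θ_min = 9/√90, so θ_min ≈ 18.43°.
|L| = ℏ√(9·10) = 3√10 ℏ ≈ 9.487ℏ.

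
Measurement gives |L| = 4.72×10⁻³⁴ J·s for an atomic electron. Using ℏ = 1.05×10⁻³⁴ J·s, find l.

l = 4

In units of ℏ, |L| ≈ 4.495.
l(l+1) ≈ 4.495² ≈ 20.21, so l = 4.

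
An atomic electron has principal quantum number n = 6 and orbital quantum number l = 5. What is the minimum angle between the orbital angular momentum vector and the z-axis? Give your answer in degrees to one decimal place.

θ_min ≈ 24.1°

|L|² = l(l+1)ℏ² = 30ℏ², so |L| = √30 ℏ.
The smallest angle corresponds to the largest L_z, i.e. m_l = l = 5, giving L_z = 5ℏ.
cos θ_min = 5/√30, so θ_min ≈ 24.1°.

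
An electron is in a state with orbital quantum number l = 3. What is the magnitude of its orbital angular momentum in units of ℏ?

|L| = ℏ√(l(l+1)) = ℏ√(3·4) = 2√3 ℏ

|L| = 2√3 ℏ ≈ 3.464ℏ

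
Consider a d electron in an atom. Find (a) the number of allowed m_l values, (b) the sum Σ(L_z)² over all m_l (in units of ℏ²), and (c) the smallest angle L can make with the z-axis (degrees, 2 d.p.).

5 values; Σ(L_z)² = 10 ℏ²; θ_min ≈ 35.26°

The letter d corresponds to l = 2.
There are 2l+1 = 5 values of m_l.
Σ m_l² = 10, so Σ(L_z)² = 10 ℏ².
cos θ_min = 2/√6, so θ_min ≈ 35.26°.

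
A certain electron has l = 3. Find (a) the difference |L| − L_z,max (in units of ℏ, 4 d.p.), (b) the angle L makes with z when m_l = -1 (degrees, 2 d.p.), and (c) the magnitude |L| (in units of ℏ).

|L|−L_z,max ≈ 0.4641ℏ; θ(m_l=-1) ≈ 106.78°; |L| = 2√3 ℏ ≈ 3.464ℏ

|L| − L_z,max = (2√3 − 3)ℏ ≈ 0.4641ℏ.
For m_l = -1: cos θ = -1/√12, θ ≈ 106.78°.
|L| = ℏ√(3·4) = 2√3 ℏ ≈ 3.464ℏ.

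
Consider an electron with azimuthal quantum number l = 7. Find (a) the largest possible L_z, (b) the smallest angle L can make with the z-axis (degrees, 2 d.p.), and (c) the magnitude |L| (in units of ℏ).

L_z,max = lℏ = 7ℏ.
cos θ_min = 7/√56, so θ_min ≈ 20.70°.
|L| = ℏ√(7·8) = 2√14 ℏ ≈ 7.483ℏ.

L_z,max = 7ℏ; θ_min ≈ 20.70°; |L| = 2√14 ℏ ≈ 7.483ℏ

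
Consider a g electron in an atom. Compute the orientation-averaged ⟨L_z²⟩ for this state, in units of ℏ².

⟨L_z²⟩ = 6.667 ℏ²

The letter g corresponds to l = 4.
m_l runs from −4 to 4, i.e. {-4, -3, -2, -1, 0, 1, 2, 3, 4}.
⟨L_z²⟩ = ℏ²·(Σ m_l²)/(2l+1) = ℏ²·60/9 = 6.667ℏ².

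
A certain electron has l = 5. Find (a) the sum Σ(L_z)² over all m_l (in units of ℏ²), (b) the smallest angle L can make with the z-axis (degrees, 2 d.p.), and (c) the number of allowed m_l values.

Σ m_l² = 110, so Σ(L_z)² = 110 ℏ².
cos θ_min = 5/√30, so θ_min ≈ 24.09°.
There are 2l+1 = 11 values of m_l.

Σ(L_z)² = 110 ℏ²; θ_min ≈ 24.09°; 11 values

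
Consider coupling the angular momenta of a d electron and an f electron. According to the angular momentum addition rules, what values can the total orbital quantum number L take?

By the triangle rule, |l₁ − l₂| ≤ L ≤ l₁ + l₂.
So L can be 1, 2, 3, 4, 5.

L = 1, 2, 3, 4, 5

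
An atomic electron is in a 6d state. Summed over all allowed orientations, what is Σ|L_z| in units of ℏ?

The 6d subshell has l = 2.
The allowed m_l values are -2, -1, 0, 1, 2.
Σ|m_l| = 2(1+2+…+2) = 6.

Σ|L_z| = 6 ℏ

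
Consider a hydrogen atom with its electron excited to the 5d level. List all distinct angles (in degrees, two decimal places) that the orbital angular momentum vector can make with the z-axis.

θ ∈ {35.26°, 65.91°, 90.00°, 114.09°, 144.74°}

The 5d level has l = 2.
|L| = √(l(l+1)) ℏ = √6 ℏ.
cos θ = m_l/√6 for each m_l ∈ {-2, -1, 0, 1, 2}.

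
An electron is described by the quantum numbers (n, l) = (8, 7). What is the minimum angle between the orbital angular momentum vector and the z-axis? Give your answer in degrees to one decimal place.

θ_min ≈ 20.7°

|L| = ℏ√(l(l+1)) = 2√14 ℏ.
The smallest angle corresponds to the largest L_z, i.e. m_l = l = 7, giving L_z = 7ℏ.
cos θ_min = 7/√56, so θ_min ≈ 20.7°.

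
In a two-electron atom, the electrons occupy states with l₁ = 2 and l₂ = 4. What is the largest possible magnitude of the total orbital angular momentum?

|L_tot|_max = √42 ℏ ≈ 6.481ℏ

Angular momentum addition gives L = |l₁ − l₂|, …, l₁ + l₂.
Allowed values: L = 2, 3, 4, 5, 6.
The largest magnitude corresponds to L = 6: |L_tot| = ℏ√(6·7) = √42 ℏ.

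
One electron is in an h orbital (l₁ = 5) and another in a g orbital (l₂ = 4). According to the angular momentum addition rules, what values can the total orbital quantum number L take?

The total orbital quantum number L ranges from |l₁ − l₂| to l₁ + l₂ in integer steps.
So L can be 1, 2, 3, 4, 5, 6, 7, 8, 9.

L = 1, 2, 3, 4, 5, 6, 7, 8, 9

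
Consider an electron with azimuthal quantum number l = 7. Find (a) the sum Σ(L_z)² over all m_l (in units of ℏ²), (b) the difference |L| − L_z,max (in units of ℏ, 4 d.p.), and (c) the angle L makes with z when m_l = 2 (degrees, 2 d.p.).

Σ(L_z)² = 280 ℏ²; |L|−L_z,max ≈ 0.4833ℏ; θ(m_l=2) ≈ 74.50°

Σ m_l² = 280, so Σ(L_z)² = 280 ℏ².
|L| − L_z,max = (2√14 − 7)ℏ ≈ 0.4833ℏ.
For m_l = 2: cos θ = 2/√56, θ ≈ 74.50°.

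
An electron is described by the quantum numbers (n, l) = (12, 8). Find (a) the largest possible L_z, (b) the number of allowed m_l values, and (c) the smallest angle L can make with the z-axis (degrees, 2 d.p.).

L_z,max = 8ℏ; 17 values; θ_min ≈ 19.47°

L_z,max = lℏ = 8ℏ.
There are 2l+1 = 17 values of m_l.
cos θ_min = 8/√72, so θ_min ≈ 19.47°.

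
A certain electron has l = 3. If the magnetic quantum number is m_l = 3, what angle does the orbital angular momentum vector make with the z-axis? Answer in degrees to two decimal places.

θ ≈ 30.00°

|L| = √(l(l+1)) ℏ = 2√3 ℏ.
L_z = m_l ℏ = 3ℏ.
cos θ = L_z/|L| = 3/√12, so θ ≈ 30.00°.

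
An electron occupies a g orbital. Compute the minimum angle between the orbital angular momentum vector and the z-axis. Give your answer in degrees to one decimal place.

θ_min ≈ 26.6°

A g state has l = 4.
|L| = √(l(l+1)) ℏ = 2√5 ℏ.
The smallest angle corresponds to the largest L_z, i.e. m_l = l = 4, giving L_z = 4ℏ.
cos θ_min = 4/√20, so θ_min ≈ 26.6°.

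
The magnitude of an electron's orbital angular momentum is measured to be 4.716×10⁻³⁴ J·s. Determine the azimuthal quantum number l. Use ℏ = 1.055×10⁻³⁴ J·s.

In units of ℏ, |L| ≈ 4.470.
(|L|/ℏ)² = l(l+1) ≈ 19.98 ⇒ l = 4.

l = 4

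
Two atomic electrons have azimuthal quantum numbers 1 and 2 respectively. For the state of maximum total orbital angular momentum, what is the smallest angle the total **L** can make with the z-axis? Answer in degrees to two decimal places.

By the triangle rule, |l₁ − l₂| ≤ L ≤ l₁ + l₂.
Allowed values: L = 1, 2, 3.
The maximum is L = 3, with |L_tot| = ℏ√(3·4) = 2√3 ℏ.
The minimum angle with z is arccos(3/√12) ≈ 30.00°.

θ_min ≈ 30.00°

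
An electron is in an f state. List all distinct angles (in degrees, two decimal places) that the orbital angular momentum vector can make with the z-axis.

θ ∈ {30.00°, 54.74°, 73.22°, 90.00°, 106.78°, 125.26°, 150.00°}

For an f orbital, l = 3.
|L| = √(l(l+1)) ℏ = 2√3 ℏ.
cos θ = m_l/√12 for each m_l ∈ {-3, -2, -1, 0, 1, 2, 3}.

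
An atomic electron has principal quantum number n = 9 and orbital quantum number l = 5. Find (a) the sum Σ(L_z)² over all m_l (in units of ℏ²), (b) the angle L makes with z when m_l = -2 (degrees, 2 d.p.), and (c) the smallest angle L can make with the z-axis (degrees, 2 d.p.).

Σ(L_z)² = 110 ℏ²; θ(m_l=-2) ≈ 111.42°; θ_min ≈ 24.09°

Σ m_l² = 110, so Σ(L_z)² = 110 ℏ².
For m_l = -2: cos θ = -2/√30, θ ≈ 111.42°.
cos θ_min = 5/√30, so θ_min ≈ 24.09°.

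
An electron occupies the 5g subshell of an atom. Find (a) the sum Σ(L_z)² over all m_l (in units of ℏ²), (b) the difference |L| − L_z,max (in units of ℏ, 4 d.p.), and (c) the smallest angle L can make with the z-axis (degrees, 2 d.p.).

5g means n = 5, l = 4.
Σ m_l² = 60, so Σ(L_z)² = 60 ℏ².
|L| − L_z,max = (2√5 − 4)ℏ ≈ 0.4721ℏ.
cos θ_min = 4/√20, so θ_min ≈ 26.57°.

Σ(L_z)² = 60 ℏ²; |L|−L_z,max ≈ 0.4721ℏ; θ_min ≈ 26.57°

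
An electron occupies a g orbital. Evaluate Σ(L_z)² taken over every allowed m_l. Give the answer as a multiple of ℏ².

A g state has l = 4.
The allowed m_l values are -4, -3, -2, -1, 0, 1, 2, 3, 4.
Σ m_l² = 2·(1 + 4 + 9 + 16) = 60.

Σ(L_z)² = 60 ℏ²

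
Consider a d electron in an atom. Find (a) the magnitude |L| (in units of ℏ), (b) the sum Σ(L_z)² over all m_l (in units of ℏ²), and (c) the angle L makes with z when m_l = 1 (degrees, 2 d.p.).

D corresponds to l = 2.
|L| = ℏ√(2·3) = √6 ℏ ≈ 2.449ℏ.
Σ m_l² = 10, so Σ(L_z)² = 10 ℏ².
For m_l = 1: cos θ = 1/√6, θ ≈ 65.91°.

|L| = √6 ℏ ≈ 2.449ℏ; Σ(L_z)² = 10 ℏ²; θ(m_l=1) ≈ 65.91°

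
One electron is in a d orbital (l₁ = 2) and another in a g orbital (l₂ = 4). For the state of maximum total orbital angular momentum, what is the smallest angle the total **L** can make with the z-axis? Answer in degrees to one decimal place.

The total orbital quantum number L ranges from |l₁ − l₂| to l₁ + l₂ in integer steps.
Allowed values: L = 2, 3, 4, 5, 6.
The maximum is L = 6, with |L_tot| = ℏ√(6·7) = √42 ℏ.
The minimum angle with z is arccos(6/√42) ≈ 22.2°.

θ_min ≈ 22.2°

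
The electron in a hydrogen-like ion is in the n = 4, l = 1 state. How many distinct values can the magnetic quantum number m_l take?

3

The number of m_l values is 2l + 1 = 2·1 + 1 = 3.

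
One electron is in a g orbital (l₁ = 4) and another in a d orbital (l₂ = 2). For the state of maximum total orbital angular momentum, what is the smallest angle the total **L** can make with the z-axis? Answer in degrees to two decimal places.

θ_min ≈ 22.21°

L runs from |4 − 2| = 2 to 4 + 2 = 6.
L ∈ {2, 3, 4, 5, 6}.
The maximum is L = 6, with |L_tot| = ℏ√(6·7) = √42 ℏ.
The minimum angle with z is arccos(6/√42) ≈ 22.21°.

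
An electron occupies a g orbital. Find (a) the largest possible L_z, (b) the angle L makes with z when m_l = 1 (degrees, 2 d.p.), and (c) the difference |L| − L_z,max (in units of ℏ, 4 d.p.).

The letter g corresponds to l = 4.
L_z,max = lℏ = 4ℏ.
For m_l = 1: cos θ = 1/√20, θ ≈ 77.08°.
|L| − L_z,max = (2√5 − 4)ℏ ≈ 0.4721ℏ.

L_z,max = 4ℏ; θ(m_l=1) ≈ 77.08°; |L|−L_z,max ≈ 0.4721ℏ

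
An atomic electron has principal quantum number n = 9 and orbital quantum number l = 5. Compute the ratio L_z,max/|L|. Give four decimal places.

|L| = √30 ℏ ≈ 5.4772ℏ, while L_z,max = lℏ = 5ℏ.
L_z,max/|L| = 5/√30 = 0.9129.

L_z,max/|L| = 0.9129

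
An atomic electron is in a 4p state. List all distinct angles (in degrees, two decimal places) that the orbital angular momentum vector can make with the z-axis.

θ ∈ {45.00°, 90.00°, 135.00°}

For 4p, l = 1.
|L| = ℏ√(l(l+1)) = √2 ℏ.
cos θ = m_l/√2 for each m_l ∈ {-1, 0, 1}.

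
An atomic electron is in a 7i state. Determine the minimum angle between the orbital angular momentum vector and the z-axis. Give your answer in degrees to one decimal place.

The 7i subshell has l = 6.
|L|² = l(l+1)ℏ² = 42ℏ², so |L| = √42 ℏ.
The smallest angle corresponds to the largest L_z, i.e. m_l = l = 6, giving L_z = 6ℏ.
cos θ_min = 6/√42, so θ_min ≈ 22.2°.

θ_min ≈ 22.2°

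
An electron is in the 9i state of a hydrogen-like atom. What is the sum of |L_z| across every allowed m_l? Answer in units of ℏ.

The 9i subshell has l = 6.
m_l ∈ {-6, -5, -4, -3, -2, -1, 0, 1, 2, 3, 4, 5, 6}.
Σ|m_l| = 2(1+2+…+6) = 42.

Σ|L_z| = 42 ℏ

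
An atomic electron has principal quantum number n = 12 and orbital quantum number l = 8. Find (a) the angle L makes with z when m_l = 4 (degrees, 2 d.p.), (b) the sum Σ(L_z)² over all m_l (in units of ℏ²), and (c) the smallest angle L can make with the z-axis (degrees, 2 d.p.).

For m_l = 4: cos θ = 4/√72, θ ≈ 61.87°.
Σ m_l² = 408, so Σ(L_z)² = 408 ℏ².
cos θ_min = 8/√72, so θ_min ≈ 19.47°.

θ(m_l=4) ≈ 61.87°; Σ(L_z)² = 408 ℏ²; θ_min ≈ 19.47°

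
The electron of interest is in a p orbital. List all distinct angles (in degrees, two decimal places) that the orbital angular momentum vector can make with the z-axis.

θ ∈ {45.00°, 90.00°, 135.00°}

P corresponds to l = 1.
|L|² = l(l+1)ℏ² = 2ℏ², so |L| = √2 ℏ.
cos θ = m_l/√2 for each m_l ∈ {-1, 0, 1}.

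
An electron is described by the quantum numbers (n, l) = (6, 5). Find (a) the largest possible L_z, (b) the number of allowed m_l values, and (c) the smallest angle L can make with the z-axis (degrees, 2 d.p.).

L_z,max = 5ℏ; 11 values; θ_min ≈ 24.09°

L_z,max = lℏ = 5ℏ.
There are 2l+1 = 11 values of m_l.
cos θ_min = 5/√30, so θ_min ≈ 24.09°.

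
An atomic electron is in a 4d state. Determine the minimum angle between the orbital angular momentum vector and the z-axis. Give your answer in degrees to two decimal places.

For 4d, l = 2.
|L| = √(l(l+1)) ℏ = √6 ℏ.
The smallest angle corresponds to the largest L_z, i.e. m_l = l = 2, giving L_z = 2ℏ.
cos θ_min = 2/√6, so θ_min ≈ 35.26°.

θ_min ≈ 35.26°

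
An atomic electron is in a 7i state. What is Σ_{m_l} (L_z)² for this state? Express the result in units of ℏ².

The 7i subshell has l = 6.
m_l ∈ {-6, -5, -4, -3, -2, -1, 0, 1, 2, 3, 4, 5, 6}.
Σ m_l² = 2·(1 + 4 + 9 + 16 + 25 + 36) = 182.

Σ(L_z)² = 182 ℏ²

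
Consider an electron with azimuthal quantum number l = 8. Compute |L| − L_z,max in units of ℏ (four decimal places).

|L| − L_z,max ≈ 0.4853ℏ

|L| = 6√2 ℏ ≈ 8.4853ℏ, while L_z,max = lℏ = 8ℏ.
The difference is (6√2 − 8)ℏ ≈ 0.4853ℏ.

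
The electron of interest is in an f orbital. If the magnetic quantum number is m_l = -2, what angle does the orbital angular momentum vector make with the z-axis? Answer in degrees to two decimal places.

θ ≈ 125.26°

The letter f corresponds to l = 3.
|L| = √(l(l+1)) ℏ = 2√3 ℏ.
L_z = m_l ℏ = −2ℏ.
cos θ = L_z/|L| = -2/√12, so θ ≈ 125.26°.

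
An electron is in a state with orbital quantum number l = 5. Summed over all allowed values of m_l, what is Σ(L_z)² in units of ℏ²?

Σ(L_z)² = 110 ℏ²

The allowed m_l values are -5, -4, -3, -2, -1, 0, 1, 2, 3, 4, 5.
Σ m_l² = l(l+1)(2l+1)/3 = 5·6·11/3 = 110.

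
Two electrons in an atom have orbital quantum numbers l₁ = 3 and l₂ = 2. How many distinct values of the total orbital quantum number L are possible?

L runs from |3 − 2| = 1 to 3 + 2 = 5.
So L can be 1, 2, 3, 4, 5.
That is 5 values.

5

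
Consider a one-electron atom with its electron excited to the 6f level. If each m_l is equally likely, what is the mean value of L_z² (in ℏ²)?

The 6f level has l = 3.
m_l ∈ {-3, -2, -1, 0, 1, 2, 3}.
Average of L_z² over 7 states: 28/7 ℏ² = 4 ℏ².

⟨L_z²⟩ = 4 ℏ²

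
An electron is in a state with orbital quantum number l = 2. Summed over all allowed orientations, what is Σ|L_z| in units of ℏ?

The allowed m_l values are -2, -1, 0, 1, 2.
Σ|m_l| = l(l+1) = 6.

Σ|L_z| = 6 ℏ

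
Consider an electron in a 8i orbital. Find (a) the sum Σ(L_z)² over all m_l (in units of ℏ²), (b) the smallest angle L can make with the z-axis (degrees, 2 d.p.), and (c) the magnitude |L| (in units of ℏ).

The 8i subshell has l = 6.
Σ m_l² = 182, so Σ(L_z)² = 182 ℏ².
cos θ_min = 6/√42, so θ_min ≈ 22.21°.
|L| = ℏ√(6·7) = √42 ℏ ≈ 6.481ℏ.

Σ(L_z)² = 182 ℏ²; θ_min ≈ 22.21°; |L| = √42 ℏ ≈ 6.481ℏ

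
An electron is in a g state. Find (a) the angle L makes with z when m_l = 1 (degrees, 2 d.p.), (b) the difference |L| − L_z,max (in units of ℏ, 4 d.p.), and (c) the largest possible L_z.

A g state has l = 4.
For m_l = 1: cos θ = 1/√20, θ ≈ 77.08°.
|L| − L_z,max = (2√5 − 4)ℏ ≈ 0.4721ℏ.
L_z,max = lℏ = 4ℏ.

θ(m_l=1) ≈ 77.08°; |L|−L_z,max ≈ 0.4721ℏ; L_z,max = 4ℏ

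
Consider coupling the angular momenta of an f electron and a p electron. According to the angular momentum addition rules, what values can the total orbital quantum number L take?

L = 2, 3, 4

The total orbital quantum number L ranges from |l₁ − l₂| to l₁ + l₂ in integer steps.
So L can be 2, 3, 4.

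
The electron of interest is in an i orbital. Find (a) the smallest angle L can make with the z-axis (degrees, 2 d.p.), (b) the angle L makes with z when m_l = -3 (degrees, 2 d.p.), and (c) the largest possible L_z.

θ_min ≈ 22.21°; θ(m_l=-3) ≈ 117.58°; L_z,max = 6ℏ

For an i orbital, l = 6.
cos θ_min = 6/√42, so θ_min ≈ 22.21°.
For m_l = -3: cos θ = -3/√42, θ ≈ 117.58°.
L_z,max = lℏ = 6ℏ.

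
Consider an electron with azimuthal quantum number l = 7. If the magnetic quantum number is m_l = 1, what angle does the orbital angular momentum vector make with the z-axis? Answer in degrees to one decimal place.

|L| = √(l(l+1)) ℏ = 2√14 ℏ.
L_z = m_l ℏ = 1ℏ.
cos θ = L_z/|L| = 1/√56, so θ ≈ 82.3°.

θ ≈ 82.3°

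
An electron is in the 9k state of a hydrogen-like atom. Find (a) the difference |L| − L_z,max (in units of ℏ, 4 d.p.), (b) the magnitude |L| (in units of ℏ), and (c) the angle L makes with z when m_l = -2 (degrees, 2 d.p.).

|L|−L_z,max ≈ 0.4833ℏ; |L| = 2√14 ℏ ≈ 7.483ℏ; θ(m_l=-2) ≈ 105.50°

For 9k, l = 7.
|L| − L_z,max = (2√14 − 7)ℏ ≈ 0.4833ℏ.
|L| = ℏ√(7·8) = 2√14 ℏ ≈ 7.483ℏ.
For m_l = -2: cos θ = -2/√56, θ ≈ 105.50°.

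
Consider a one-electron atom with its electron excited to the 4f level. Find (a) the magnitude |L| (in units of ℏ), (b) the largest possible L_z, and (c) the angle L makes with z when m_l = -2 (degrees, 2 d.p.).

The 4f level has l = 3.
|L| = ℏ√(3·4) = 2√3 ℏ ≈ 3.464ℏ.
L_z,max = lℏ = 3ℏ.
For m_l = -2: cos θ = -2/√12, θ ≈ 125.26°.

|L| = 2√3 ℏ ≈ 3.464ℏ; L_z,max = 3ℏ; θ(m_l=-2) ≈ 125.26°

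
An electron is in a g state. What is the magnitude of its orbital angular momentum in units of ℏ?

|L| = 2√5 ℏ ≈ 4.472ℏ

G corresponds to l = 4.
|L| = ℏ√(l(l+1)) = ℏ√(4·5) = 2√5 ℏ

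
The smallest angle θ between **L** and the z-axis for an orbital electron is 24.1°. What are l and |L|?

cos θ_min = l/√(l(l+1)) = √(l/(l+1)), so l/(l+1) = cos²(24.1°) = 0.8333.
l = cos²θ/sin²θ ≈ 5.
Then |L| = ℏ√(5·6) = √30 ℏ.

l = 5, |L| = √30 ℏ ≈ 5.477ℏ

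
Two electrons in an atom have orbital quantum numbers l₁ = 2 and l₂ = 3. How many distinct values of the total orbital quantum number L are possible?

Angular momentum addition gives L = |l₁ − l₂|, …, l₁ + l₂.
Allowed values: L = 1, 2, 3, 4, 5.
That is 5 values.

5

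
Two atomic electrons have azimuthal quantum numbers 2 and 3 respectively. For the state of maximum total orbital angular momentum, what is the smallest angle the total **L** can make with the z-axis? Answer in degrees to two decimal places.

L runs from |2 − 3| = 1 to 2 + 3 = 5.
Allowed values: L = 1, 2, 3, 4, 5.
The maximum is L = 5, with |L_tot| = ℏ√(5·6) = √30 ℏ.
The minimum angle with z is arccos(5/√30) ≈ 24.09°.

θ_min ≈ 24.09°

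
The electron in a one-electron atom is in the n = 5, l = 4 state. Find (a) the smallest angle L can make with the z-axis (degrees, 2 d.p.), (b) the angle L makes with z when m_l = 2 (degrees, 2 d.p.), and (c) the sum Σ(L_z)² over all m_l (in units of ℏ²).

cos θ_min = 4/√20, so θ_min ≈ 26.57°.
For m_l = 2: cos θ = 2/√20, θ ≈ 63.43°.
Σ m_l² = 60, so Σ(L_z)² = 60 ℏ².

θ_min ≈ 26.57°; θ(m_l=2) ≈ 63.43°; Σ(L_z)² = 60 ℏ²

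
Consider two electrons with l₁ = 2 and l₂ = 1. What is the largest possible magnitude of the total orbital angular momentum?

|L_tot|_max = 2√3 ℏ ≈ 3.464ℏ

By the triangle rule, |l₁ − l₂| ≤ L ≤ l₁ + l₂.
Allowed values: L = 1, 2, 3.
The largest magnitude corresponds to L = 3: |L_tot| = ℏ√(3·4) = 2√3 ℏ.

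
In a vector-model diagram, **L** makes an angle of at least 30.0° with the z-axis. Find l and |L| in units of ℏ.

cos²θ_min = l/(l+1) = 0.7500.
Thus l = 0.7500/(1 − 0.7500) ≈ 3.
Then |L| = ℏ√(3·4) = 2√3 ℏ.

l = 3, |L| = 2√3 ℏ ≈ 3.464ℏ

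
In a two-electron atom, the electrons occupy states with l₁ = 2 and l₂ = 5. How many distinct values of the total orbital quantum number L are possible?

The total orbital quantum number L ranges from |l₁ − l₂| to l₁ + l₂ in integer steps.
So L can be 3, 4, 5, 6, 7.
That is 5 values.

5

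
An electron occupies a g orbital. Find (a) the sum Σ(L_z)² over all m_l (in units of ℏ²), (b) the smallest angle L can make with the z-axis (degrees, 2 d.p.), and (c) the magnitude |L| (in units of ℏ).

A g state has l = 4.
Σ m_l² = 60, so Σ(L_z)² = 60 ℏ².
cos θ_min = 4/√20, so θ_min ≈ 26.57°.
|L| = ℏ√(4·5) = 2√5 ℏ ≈ 4.472ℏ.

Σ(L_z)² = 60 ℏ²; θ_min ≈ 26.57°; |L| = 2√5 ℏ ≈ 4.472ℏ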